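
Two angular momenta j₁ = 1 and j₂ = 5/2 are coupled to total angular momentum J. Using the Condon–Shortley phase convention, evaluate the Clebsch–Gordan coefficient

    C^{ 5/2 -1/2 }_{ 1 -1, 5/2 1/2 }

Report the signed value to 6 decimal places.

triangle: 1!·1!·4!/7! = 24/5040
(j±m)!: 0!·2!·3!·2!·2!·3! = 288
prefactor² = (2J+1)·Δ·N² = 288/35
  k=1: −1/(1!·0!·1!·2!·0!·2!) = -1/4
Σ = -1/4  ⇒  CG² = 288/35·(-1/4)² = 18/35
CG = −√(18/35) = -0.717137

−√(18/35) = -0.717137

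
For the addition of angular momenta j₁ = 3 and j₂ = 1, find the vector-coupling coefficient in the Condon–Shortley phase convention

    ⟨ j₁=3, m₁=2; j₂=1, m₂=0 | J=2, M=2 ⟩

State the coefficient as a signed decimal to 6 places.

-0.487950

√[5·2!4!0!/7! · 5!1!1!1!4!0!] = √(960/7)
  +(−1)^1/∏(1,1,0,0,4,0)! = -1/24  (running -1/24)
⟨..|..⟩ = √(960/7)·(-1/24) = -0.487950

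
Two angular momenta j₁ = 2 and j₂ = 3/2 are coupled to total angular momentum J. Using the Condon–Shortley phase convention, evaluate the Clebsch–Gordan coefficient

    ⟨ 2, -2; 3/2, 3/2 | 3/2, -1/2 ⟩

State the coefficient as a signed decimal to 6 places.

j₁+j₂−J=2  J+j₁−j₂=2  J−j₁+j₂=1  j₁+j₂+J+1=6
(j₁±m₁, j₂±m₂, J±M) = (0,4,3,0,1,2)
P² = 32/5
sum k=2..2:
  [2] +1/4 = 1/4
S = 1/4
C² = P²·S² = 2/5 ; C = +0.632456

+0.632456  (= +√(2/5))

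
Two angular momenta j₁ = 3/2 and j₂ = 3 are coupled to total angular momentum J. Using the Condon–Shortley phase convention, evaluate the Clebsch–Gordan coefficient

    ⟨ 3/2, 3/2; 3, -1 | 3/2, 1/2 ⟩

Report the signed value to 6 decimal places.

+√(4/35) ≈ +0.338062

√[4·3!0!3!/7! · 3!0!2!4!2!1!] = √(576/35)
  +(−1)^0/∏(0,3,0,2,0,1)! = 1/12  (running 1/12)
⟨..|..⟩ = √(576/35)·(1/12) = +0.338062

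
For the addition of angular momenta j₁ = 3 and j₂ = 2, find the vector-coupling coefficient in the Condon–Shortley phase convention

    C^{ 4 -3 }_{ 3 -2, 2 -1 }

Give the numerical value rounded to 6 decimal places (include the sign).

√[9·1!5!3!/10! · 1!5!1!3!1!7!] = √(6480)
  +(−1)^0/∏(0,1,5,1,0,2)! = 1/240  (running 1/240)
  +(−1)^1/∏(1,0,4,0,1,3)! = -1/144  (running -1/360)
⟨..|..⟩ = √(6480)·(-1/360) = -0.223607

-0.223607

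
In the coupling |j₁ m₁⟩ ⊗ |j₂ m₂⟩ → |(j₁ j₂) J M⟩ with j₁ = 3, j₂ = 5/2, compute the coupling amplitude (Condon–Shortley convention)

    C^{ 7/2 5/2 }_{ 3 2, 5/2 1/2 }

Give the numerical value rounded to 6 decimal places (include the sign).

-0.178174

j₁+j₂−J=2  J+j₁−j₂=4  J−j₁+j₂=3  j₁+j₂+J+1=10
(j₁±m₁, j₂±m₂, J±M) = (5,1,3,2,6,1)
P² = 4608/7
sum k=0..1:
  [0] +1/72 = 1/72
  [1] −1/48 = -1/48
S = -1/144
C² = P²·S² = 2/63 ; C = -0.178174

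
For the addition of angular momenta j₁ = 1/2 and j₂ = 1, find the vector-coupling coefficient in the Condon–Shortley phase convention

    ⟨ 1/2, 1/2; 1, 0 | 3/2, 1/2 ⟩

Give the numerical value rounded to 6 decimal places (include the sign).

+√(2/3) ≈ +0.816497

triangle: 0!·1!·2!/4! = 2/24
(j±m)!: 1!·0!·1!·1!·2!·1! = 2
prefactor² = (2J+1)·Δ·N² = 2/3
  k=0: +1/(0!·0!·0!·1!·1!·1!) = 1
Σ = 1  ⇒  CG² = 2/3·1² = 2/3
CG = +√(2/3) = +0.816497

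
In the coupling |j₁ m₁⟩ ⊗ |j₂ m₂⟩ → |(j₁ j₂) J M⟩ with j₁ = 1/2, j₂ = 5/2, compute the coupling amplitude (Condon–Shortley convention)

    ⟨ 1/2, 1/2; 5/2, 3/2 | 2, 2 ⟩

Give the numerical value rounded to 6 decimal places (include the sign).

+0.408248

j₁+j₂−J=1  J+j₁−j₂=0  J−j₁+j₂=4  j₁+j₂+J+1=6
(j₁±m₁, j₂±m₂, J±M) = (1,0,4,1,4,0)
P² = 96
sum k=0..0:
  [0] +1/24 = 1/24
S = 1/24
C² = P²·S² = 1/6 ; C = +0.408248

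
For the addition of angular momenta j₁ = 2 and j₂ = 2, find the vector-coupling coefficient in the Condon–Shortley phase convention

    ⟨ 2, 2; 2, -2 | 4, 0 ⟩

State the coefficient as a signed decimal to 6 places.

+√(1/70) = +0.119523

j₁+j₂−J=0  J+j₁−j₂=4  J−j₁+j₂=4  j₁+j₂+J+1=9
(j₁±m₁, j₂±m₂, J±M) = (4,0,0,4,4,4)
P² = 165888/35
sum k=0..0:
  [0] +1/576 = 1/576
S = 1/576
C² = P²·S² = 1/70 ; C = +0.119523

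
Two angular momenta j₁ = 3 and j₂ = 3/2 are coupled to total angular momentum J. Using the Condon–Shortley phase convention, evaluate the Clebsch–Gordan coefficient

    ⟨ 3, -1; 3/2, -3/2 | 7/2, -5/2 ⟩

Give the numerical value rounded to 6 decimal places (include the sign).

+0.690066  (= +√(10/21))

√[8·1!5!2!/9! · 2!4!0!3!1!6!] = √(7680/7)
  +(−1)^0/∏(0,1,4,0,1,2)! = 1/48  (running 1/48)
⟨..|..⟩ = √(7680/7)·(1/48) = +0.690066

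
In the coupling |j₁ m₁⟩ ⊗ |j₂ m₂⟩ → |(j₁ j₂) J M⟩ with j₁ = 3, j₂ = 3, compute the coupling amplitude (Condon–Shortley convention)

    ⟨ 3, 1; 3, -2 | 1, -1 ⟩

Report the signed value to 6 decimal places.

−√(5/28) ≈ -0.422577

triangle: 5!·1!·1!/8! = 120/40320
(j±m)!: 4!·2!·1!·5!·0!·2! = 11520
prefactor² = (2J+1)·Δ·N² = 720/7
  k=1: −1/(1!·4!·1!·0!·0!·1!) = -1/24
Σ = -1/24  ⇒  CG² = 720/7·(-1/24)² = 5/28
CG = −√(5/28) = -0.422577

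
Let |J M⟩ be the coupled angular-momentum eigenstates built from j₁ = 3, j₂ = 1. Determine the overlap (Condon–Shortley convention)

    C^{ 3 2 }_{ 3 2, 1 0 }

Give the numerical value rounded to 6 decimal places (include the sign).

+√(1/3) ≈ +0.577350

j₁+j₂−J=1  J+j₁−j₂=5  J−j₁+j₂=1  j₁+j₂+J+1=8
(j₁±m₁, j₂±m₂, J±M) = (5,1,1,1,5,1)
P² = 300
sum k=0..1:
  [0] +1/24 = 1/24
  [1] −1/120 = -1/120
S = 1/30
C² = P²·S² = 1/3 ; C = +0.577350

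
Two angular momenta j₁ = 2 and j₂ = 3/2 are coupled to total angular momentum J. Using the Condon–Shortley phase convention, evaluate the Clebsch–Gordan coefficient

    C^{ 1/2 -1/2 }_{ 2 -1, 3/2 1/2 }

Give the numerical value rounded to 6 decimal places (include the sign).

triangle: 3!·1!·0!/5! = 6/120
(j±m)!: 1!·3!·2!·1!·0!·1! = 12
prefactor² = (2J+1)·Δ·N² = 6/5
  k=2: +1/(2!·1!·1!·0!·0!·0!) = 1/2
Σ = 1/2  ⇒  CG² = 6/5·1/2² = 3/10
CG = +√(3/10) = +0.547723

+√(3/10) ≈ +0.547723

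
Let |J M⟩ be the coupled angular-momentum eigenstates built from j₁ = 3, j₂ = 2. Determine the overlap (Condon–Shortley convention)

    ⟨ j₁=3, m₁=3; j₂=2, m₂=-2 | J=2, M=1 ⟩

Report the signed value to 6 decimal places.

+0.597614

j₁+j₂−J=3  J+j₁−j₂=3  J−j₁+j₂=1  j₁+j₂+J+1=8
(j₁±m₁, j₂±m₂, J±M) = (6,0,0,4,3,1)
P² = 3240/7
sum k=0..0:
  [0] +1/36 = 1/36
S = 1/36
C² = P²·S² = 5/14 ; C = +0.597614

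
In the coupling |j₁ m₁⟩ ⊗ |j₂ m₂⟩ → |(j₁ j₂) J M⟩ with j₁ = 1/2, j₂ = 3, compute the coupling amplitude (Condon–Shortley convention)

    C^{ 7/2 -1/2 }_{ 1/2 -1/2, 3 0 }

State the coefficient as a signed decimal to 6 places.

√[8·0!1!6!/8! · 0!1!3!3!3!4!] = √(5184/7)
  +(−1)^0/∏(0,0,1,3,0,3)! = 1/36  (running 1/36)
⟨..|..⟩ = √(5184/7)·(1/36) = +0.755929

+√(4/7) ≈ +0.755929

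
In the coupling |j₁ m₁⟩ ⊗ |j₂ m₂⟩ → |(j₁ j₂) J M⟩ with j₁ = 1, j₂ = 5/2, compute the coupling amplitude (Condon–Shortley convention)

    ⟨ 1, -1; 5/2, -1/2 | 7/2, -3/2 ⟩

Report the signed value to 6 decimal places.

+0.690066

triangle: 0!·2!·5!/8! = 240/40320
(j±m)!: 0!·2!·2!·3!·2!·5! = 5760
prefactor² = (2J+1)·Δ·N² = 1920/7
  k=0: +1/(0!·0!·2!·2!·0!·3!) = 1/24
Σ = 1/24  ⇒  CG² = 1920/7·1/24² = 10/21
CG = +√(10/21) = +0.690066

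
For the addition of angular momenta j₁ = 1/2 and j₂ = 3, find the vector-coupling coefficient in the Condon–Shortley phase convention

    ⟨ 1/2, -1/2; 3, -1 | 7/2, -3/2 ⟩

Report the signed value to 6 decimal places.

+0.845154  (= +√(5/7))

j₁+j₂−J=0  J+j₁−j₂=1  J−j₁+j₂=6  j₁+j₂+J+1=8
(j₁±m₁, j₂±m₂, J±M) = (0,1,2,4,2,5)
P² = 11520/7
sum k=0..0:
  [0] +1/48 = 1/48
S = 1/48
C² = P²·S² = 5/7 ; C = +0.845154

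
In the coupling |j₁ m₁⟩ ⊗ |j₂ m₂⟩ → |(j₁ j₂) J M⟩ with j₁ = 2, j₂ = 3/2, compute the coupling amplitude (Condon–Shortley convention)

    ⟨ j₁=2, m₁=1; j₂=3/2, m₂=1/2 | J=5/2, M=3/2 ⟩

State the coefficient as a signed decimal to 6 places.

√[6·1!3!2!/7! · 3!1!2!1!4!1!] = √(144/35)
  +(−1)^0/∏(0,1,1,2,2,0)! = 1/4  (running 1/4)
  +(−1)^1/∏(1,0,0,1,3,1)! = -1/6  (running 1/12)
⟨..|..⟩ = √(144/35)·(1/12) = +0.169031

+0.169031  (= +√(1/35))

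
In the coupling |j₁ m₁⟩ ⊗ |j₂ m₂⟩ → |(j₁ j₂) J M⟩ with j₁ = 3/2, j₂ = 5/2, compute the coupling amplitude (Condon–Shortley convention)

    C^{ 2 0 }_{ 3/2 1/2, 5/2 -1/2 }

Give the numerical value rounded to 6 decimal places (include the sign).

triangle: 2!*1!*3!/7! = 12/5040
(j±m)!: 2!*1!*2!*3!*2!*2! = 96
prefactor² = (2J+1)*Δ*N² = 8/7
  k=0: +1/(0!*2!*1!*2!*0!*1!) = 1/4
  k=1: −1/(1!*1!*0!*1!*1!*2!) = -1/2
Σ = -1/4  ⇒  CG² = 8/7*(-1/4)² = 1/14
CG = −√(1/14) = -0.267261

-0.267261  (= −√(1/14))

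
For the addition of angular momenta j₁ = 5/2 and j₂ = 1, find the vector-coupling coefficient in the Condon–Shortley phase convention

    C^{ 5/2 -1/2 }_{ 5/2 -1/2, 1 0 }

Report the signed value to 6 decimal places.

√[6·1!4!1!/7! · 2!3!1!1!2!3!] = √(144/35)
  +(−1)^0/∏(0,1,3,1,1,0)! = 1/6  (running 1/6)
  +(−1)^1/∏(1,0,2,0,2,1)! = -1/4  (running -1/12)
⟨..|..⟩ = √(144/35)·(-1/12) = -0.169031

-0.169031  (= −√(1/35))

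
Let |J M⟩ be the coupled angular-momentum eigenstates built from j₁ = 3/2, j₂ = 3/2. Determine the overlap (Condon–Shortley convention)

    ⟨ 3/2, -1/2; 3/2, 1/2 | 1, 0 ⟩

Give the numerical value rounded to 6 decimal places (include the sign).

−√(1/20) = -0.223607

triangle: 2!×1!×1!/5! = 2/120
(j±m)!: 1!×2!×2!×1!×1!×1! = 4
prefactor² = (2J+1)×Δ×N² = 1/5
  k=1: −1/(1!×1!×1!×1!×0!×0!) = -1
  k=2: +1/(2!×0!×0!×0!×1!×1!) = 1/2
Σ = -1/2  ⇒  CG² = 1/5×(-1/2)² = 1/20
CG = −√(1/20) = -0.223607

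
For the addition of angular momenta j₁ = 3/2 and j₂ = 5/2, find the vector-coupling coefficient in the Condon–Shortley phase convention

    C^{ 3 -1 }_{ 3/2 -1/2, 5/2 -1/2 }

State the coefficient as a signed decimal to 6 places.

-0.129099

√[7·1!2!4!/8! · 1!2!2!3!2!4!] = √(48/5)
  +(−1)^0/∏(0,1,2,2,0,2)! = 1/8  (running 1/8)
  +(−1)^1/∏(1,0,1,1,1,3)! = -1/6  (running -1/24)
⟨..|..⟩ = √(48/5)·(-1/24) = -0.129099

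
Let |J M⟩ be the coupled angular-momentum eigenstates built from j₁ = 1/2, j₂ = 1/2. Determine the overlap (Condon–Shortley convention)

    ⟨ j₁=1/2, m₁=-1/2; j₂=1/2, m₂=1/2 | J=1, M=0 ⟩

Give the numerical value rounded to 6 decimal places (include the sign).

j₁+j₂−J=0  J+j₁−j₂=1  J−j₁+j₂=1  j₁+j₂+J+1=3
(j₁±m₁, j₂±m₂, J±M) = (0,1,1,0,1,1)
P² = 1/2
sum k=0..0:
  [0] +1/1 = 1
S = 1
C² = P²·S² = 1/2 ; C = +0.707107

+√(1/2) ≈ +0.707107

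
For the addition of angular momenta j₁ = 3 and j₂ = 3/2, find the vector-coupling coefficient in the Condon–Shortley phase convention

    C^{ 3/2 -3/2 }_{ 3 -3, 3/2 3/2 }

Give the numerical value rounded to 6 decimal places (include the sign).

j₁+j₂−J=3  J+j₁−j₂=3  J−j₁+j₂=0  j₁+j₂+J+1=7
(j₁±m₁, j₂±m₂, J±M) = (0,6,3,0,0,3)
P² = 5184/7
sum k=3..3:
  [3] −1/36 = -1/36
S = -1/36
C² = P²·S² = 4/7 ; C = -0.755929

−√(4/7) ≈ -0.755929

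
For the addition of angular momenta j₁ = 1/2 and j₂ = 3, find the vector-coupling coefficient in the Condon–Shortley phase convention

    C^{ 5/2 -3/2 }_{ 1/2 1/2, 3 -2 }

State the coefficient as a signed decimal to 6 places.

j₁+j₂−J=1  J+j₁−j₂=0  J−j₁+j₂=5  j₁+j₂+J+1=7
(j₁±m₁, j₂±m₂, J±M) = (1,0,1,5,1,4)
P² = 2880/7
sum k=0..0:
  [0] +1/24 = 1/24
S = 1/24
C² = P²·S² = 5/7 ; C = +0.845154

+0.845154  (= +√(5/7))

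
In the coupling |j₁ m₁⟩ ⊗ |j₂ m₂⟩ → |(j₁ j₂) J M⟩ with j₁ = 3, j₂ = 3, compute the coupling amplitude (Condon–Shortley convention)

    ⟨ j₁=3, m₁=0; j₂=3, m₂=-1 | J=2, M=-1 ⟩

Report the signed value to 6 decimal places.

√[5·4!2!2!/9! · 3!3!2!4!1!3!] = √(96/7)
  +(−1)^1/∏(1,3,2,1,0,1)! = -1/12  (running -1/12)
  +(−1)^2/∏(2,2,1,0,1,2)! = 1/8  (running 1/24)
⟨..|..⟩ = √(96/7)·(1/24) = +0.154303

+√(1/42) = +0.154303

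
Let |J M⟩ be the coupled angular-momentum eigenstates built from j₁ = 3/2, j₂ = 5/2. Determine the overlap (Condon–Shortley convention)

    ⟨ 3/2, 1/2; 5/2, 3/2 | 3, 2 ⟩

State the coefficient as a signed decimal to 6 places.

−√(1/12) = -0.288675

√[7·1!2!4!/8! · 2!1!4!1!5!1!] = √(48)
  +(−1)^0/∏(0,1,1,4,1,0)! = 1/24  (running 1/24)
  +(−1)^1/∏(1,0,0,3,2,1)! = -1/12  (running -1/24)
⟨..|..⟩ = √(48)·(-1/24) = -0.288675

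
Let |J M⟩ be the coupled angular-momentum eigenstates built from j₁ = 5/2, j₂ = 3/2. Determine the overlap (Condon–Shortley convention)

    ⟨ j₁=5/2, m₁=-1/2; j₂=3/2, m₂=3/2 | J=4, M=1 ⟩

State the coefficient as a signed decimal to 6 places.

triangle: 0!×5!×3!/9! = 720/362880
(j±m)!: 2!×3!×3!×0!×5!×3! = 51840
prefactor² = (2J+1)×Δ×N² = 6480/7
  k=0: +1/(0!×0!×3!×3!×2!×0!) = 1/72
Σ = 1/72  ⇒  CG² = 6480/7×1/72² = 5/28
CG = +√(5/28) = +0.422577

+√(5/28) = +0.422577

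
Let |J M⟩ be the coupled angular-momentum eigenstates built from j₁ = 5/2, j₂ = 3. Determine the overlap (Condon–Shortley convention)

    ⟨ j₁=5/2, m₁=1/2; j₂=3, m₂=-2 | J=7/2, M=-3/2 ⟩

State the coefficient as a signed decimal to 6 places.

triangle: 2!*3!*4!/10! = 288/3628800
(j±m)!: 3!*2!*1!*5!*2!*5! = 345600
prefactor² = (2J+1)*Δ*N² = 1536/7
  k=0: +1/(0!*2!*2!*1!*1!*3!) = 1/24
  k=1: −1/(1!*1!*1!*0!*2!*4!) = -1/48
Σ = 1/48  ⇒  CG² = 1536/7*1/48² = 2/21
CG = +√(2/21) = +0.308607

+√(2/21) ≈ +0.308607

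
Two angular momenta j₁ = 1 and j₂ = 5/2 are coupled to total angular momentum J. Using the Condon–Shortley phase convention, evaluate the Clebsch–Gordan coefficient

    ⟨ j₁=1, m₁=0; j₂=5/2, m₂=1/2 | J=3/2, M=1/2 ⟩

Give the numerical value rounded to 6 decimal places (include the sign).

-0.632456

triangle: 2!·0!·3!/6! = 12/720
(j±m)!: 1!·1!·3!·2!·2!·1! = 24
prefactor² = (2J+1)·Δ·N² = 8/5
  k=1: −1/(1!·1!·0!·2!·0!·1!) = -1/2
Σ = -1/2  ⇒  CG² = 8/5·(-1/2)² = 2/5
CG = −√(2/5) = -0.632456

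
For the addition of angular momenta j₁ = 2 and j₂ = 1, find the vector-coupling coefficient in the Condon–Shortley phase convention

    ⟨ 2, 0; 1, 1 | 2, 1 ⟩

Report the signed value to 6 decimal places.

triangle: 1!×3!×1!/6! = 6/720
(j±m)!: 2!×2!×2!×0!×3!×1! = 48
prefactor² = (2J+1)×Δ×N² = 2
  k=1: −1/(1!×0!×1!×1!×2!×0!) = -1/2
Σ = -1/2  ⇒  CG² = 2×(-1/2)² = 1/2
CG = −√(1/2) = -0.707107

-0.707107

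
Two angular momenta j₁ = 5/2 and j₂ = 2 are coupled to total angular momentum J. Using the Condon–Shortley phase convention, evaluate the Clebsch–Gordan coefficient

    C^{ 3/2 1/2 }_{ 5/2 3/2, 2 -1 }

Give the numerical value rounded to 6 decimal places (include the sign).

-0.138013  (= −√(2/105))

√[4·3!2!1!/7! · 4!1!1!3!2!1!] = √(96/35)
  +(−1)^0/∏(0,3,1,1,1,0)! = 1/6  (running 1/6)
  +(−1)^1/∏(1,2,0,0,2,1)! = -1/4  (running -1/12)
⟨..|..⟩ = √(96/35)·(-1/12) = -0.138013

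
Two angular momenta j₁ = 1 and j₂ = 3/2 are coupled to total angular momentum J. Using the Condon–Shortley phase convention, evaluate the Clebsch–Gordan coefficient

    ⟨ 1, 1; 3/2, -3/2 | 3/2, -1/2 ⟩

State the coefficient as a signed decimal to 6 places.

j₁+j₂−J=1  J+j₁−j₂=1  J−j₁+j₂=2  j₁+j₂+J+1=5
(j₁±m₁, j₂±m₂, J±M) = (2,0,0,3,1,2)
P² = 8/5
sum k=0..0:
  [0] +1/2 = 1/2
S = 1/2
C² = P²·S² = 2/5 ; C = +0.632456

+0.632456  (= +√(2/5))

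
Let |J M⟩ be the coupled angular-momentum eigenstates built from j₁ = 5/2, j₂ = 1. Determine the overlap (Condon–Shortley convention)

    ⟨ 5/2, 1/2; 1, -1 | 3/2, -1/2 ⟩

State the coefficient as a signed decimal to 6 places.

triangle: 2!*3!*0!/6! = 12/720
(j±m)!: 3!*2!*0!*2!*1!*2! = 48
prefactor² = (2J+1)*Δ*N² = 16/5
  k=0: +1/(0!*2!*2!*0!*1!*0!) = 1/4
Σ = 1/4  ⇒  CG² = 16/5*1/4² = 1/5
CG = +√(1/5) = +0.447214

+√(1/5) = +0.447214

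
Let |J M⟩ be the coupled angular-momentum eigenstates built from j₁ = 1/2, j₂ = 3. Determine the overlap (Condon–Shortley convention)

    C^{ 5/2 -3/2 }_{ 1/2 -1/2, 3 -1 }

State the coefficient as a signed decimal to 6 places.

j₁+j₂−J=1  J+j₁−j₂=0  J−j₁+j₂=5  j₁+j₂+J+1=7
(j₁±m₁, j₂±m₂, J±M) = (0,1,2,4,1,4)
P² = 1152/7
sum k=1..1:
  [1] −1/24 = -1/24
S = -1/24
C² = P²·S² = 2/7 ; C = -0.534522

−√(2/7) ≈ -0.534522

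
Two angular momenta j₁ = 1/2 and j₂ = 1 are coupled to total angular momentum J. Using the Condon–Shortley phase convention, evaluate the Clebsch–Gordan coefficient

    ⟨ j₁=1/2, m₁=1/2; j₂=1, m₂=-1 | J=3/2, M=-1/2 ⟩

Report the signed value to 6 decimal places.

j₁+j₂−J=0  J+j₁−j₂=1  J−j₁+j₂=2  j₁+j₂+J+1=4
(j₁±m₁, j₂±m₂, J±M) = (1,0,0,2,1,2)
P² = 4/3
sum k=0..0:
  [0] +1/2 = 1/2
S = 1/2
C² = P²·S² = 1/3 ; C = +0.577350

+√(1/3) = +0.577350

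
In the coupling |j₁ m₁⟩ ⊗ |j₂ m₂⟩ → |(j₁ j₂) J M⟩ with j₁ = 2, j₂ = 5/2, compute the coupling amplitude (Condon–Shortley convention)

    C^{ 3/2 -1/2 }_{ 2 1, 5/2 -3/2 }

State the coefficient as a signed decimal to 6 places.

j₁+j₂−J=3  J+j₁−j₂=1  J−j₁+j₂=2  j₁+j₂+J+1=7
(j₁±m₁, j₂±m₂, J±M) = (3,1,1,4,1,2)
P² = 96/35
sum k=0..1:
  [0] +1/6 = 1/6
  [1] −1/4 = -1/4
S = -1/12
C² = P²·S² = 2/105 ; C = -0.138013

−√(2/105) ≈ -0.138013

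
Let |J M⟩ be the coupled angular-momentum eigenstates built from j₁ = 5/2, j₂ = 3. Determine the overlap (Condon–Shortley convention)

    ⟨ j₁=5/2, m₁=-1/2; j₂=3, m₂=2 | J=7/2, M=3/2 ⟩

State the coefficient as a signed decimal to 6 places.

+0.308607  (= +√(2/21))

j₁+j₂−J=2  J+j₁−j₂=3  J−j₁+j₂=4  j₁+j₂+J+1=10
(j₁±m₁, j₂±m₂, J±M) = (2,3,5,1,5,2)
P² = 1536/7
sum k=1..2:
  [1] −1/48 = -1/48
  [2] +1/24 = 1/24
S = 1/48
C² = P²·S² = 2/21 ; C = +0.308607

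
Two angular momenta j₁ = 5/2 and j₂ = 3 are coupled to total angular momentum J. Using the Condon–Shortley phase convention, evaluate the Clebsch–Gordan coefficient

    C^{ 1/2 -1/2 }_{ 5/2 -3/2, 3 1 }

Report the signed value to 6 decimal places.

+√(2/21) = +0.308607

triangle: 5!·0!·1!/7! = 120/5040
(j±m)!: 1!·4!·4!·2!·0!·1! = 1152
prefactor² = (2J+1)·Δ·N² = 384/7
  k=4: +1/(4!·1!·0!·0!·0!·1!) = 1/24
Σ = 1/24  ⇒  CG² = 384/7·1/24² = 2/21
CG = +√(2/21) = +0.308607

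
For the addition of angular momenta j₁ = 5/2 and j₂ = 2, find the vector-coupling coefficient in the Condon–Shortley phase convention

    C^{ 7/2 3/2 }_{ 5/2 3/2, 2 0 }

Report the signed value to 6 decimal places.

√[8·1!4!3!/9! · 4!1!2!2!5!2!] = √(512/7)
  +(−1)^0/∏(0,1,1,2,3,1)! = 1/12  (running 1/12)
  +(−1)^1/∏(1,0,0,1,4,2)! = -1/48  (running 1/16)
⟨..|..⟩ = √(512/7)·(1/16) = +0.534522

+√(2/7) = +0.534522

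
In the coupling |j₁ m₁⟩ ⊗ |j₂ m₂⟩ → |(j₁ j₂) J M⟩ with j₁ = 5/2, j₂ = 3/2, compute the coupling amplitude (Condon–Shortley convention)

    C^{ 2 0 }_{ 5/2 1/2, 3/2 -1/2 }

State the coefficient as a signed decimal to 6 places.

−√(1/14) = -0.267261

j₁+j₂−J=2  J+j₁−j₂=3  J−j₁+j₂=1  j₁+j₂+J+1=7
(j₁±m₁, j₂±m₂, J±M) = (3,2,1,2,2,2)
P² = 8/7
sum k=0..1:
  [0] +1/4 = 1/4
  [1] −1/2 = -1/2
S = -1/4
C² = P²·S² = 1/14 ; C = -0.267261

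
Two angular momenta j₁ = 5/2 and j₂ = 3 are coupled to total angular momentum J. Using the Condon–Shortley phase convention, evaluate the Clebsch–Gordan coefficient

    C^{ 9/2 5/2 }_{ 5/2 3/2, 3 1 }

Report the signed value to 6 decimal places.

√[10·1!4!5!/11! · 4!1!4!2!7!2!] = √(92160/11)
  +(−1)^0/∏(0,1,1,4,3,1)! = 1/144  (running 1/144)
  +(−1)^1/∏(1,0,0,3,4,2)! = -1/288  (running 1/288)
⟨..|..⟩ = √(92160/11)·(1/288) = +0.317821

+√(10/99) = +0.317821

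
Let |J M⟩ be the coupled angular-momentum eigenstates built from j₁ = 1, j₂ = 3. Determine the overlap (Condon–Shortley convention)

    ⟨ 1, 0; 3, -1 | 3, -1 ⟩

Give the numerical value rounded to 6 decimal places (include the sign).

+0.288675  (= +√(1/12))

j₁+j₂−J=1  J+j₁−j₂=1  J−j₁+j₂=5  j₁+j₂+J+1=8
(j₁±m₁, j₂±m₂, J±M) = (1,1,2,4,2,4)
P² = 48
sum k=0..1:
  [0] +1/12 = 1/12
  [1] −1/24 = -1/24
S = 1/24
C² = P²·S² = 1/12 ; C = +0.288675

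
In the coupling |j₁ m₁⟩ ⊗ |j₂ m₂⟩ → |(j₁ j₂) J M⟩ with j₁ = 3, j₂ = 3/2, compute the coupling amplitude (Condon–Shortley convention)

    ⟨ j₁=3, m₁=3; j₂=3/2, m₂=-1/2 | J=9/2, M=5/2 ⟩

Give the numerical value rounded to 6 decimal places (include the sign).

√[10·0!6!3!/10! · 6!0!1!2!7!2!] = √(172800)
  +(−1)^0/∏(0,0,0,1,6,2)! = 1/1440  (running 1/1440)
⟨..|..⟩ = √(172800)·(1/1440) = +0.288675

+0.288675  (= +√(1/12))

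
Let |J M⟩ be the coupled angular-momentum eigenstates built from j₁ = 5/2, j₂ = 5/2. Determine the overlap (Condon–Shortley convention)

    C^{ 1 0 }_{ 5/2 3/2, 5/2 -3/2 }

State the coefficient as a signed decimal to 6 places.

triangle: 4!·1!·1!/7! = 24/5040
(j±m)!: 4!·1!·1!·4!·1!·1! = 576
prefactor² = (2J+1)·Δ·N² = 288/35
  k=0: +1/(0!·4!·1!·1!·0!·0!) = 1/24
  k=1: −1/(1!·3!·0!·0!·1!·1!) = -1/6
Σ = -1/8  ⇒  CG² = 288/35·(-1/8)² = 9/70
CG = −√(9/70) = -0.358569

−√(9/70) = -0.358569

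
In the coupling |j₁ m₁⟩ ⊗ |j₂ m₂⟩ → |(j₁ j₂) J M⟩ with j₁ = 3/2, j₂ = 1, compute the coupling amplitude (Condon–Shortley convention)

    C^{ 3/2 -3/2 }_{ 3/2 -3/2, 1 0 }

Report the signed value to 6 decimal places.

-0.774597  (= −√(3/5))

√[4·1!2!1!/5! · 0!3!1!1!0!3!] = √(12/5)
  +(−1)^1/∏(1,0,2,0,0,1)! = -1/2  (running -1/2)
⟨..|..⟩ = √(12/5)·(-1/2) = -0.774597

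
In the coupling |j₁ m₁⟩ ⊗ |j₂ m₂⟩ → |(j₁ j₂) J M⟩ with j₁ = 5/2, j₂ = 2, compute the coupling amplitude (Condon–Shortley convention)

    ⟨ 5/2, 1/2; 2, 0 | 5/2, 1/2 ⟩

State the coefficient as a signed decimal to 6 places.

j₁+j₂−J=2  J+j₁−j₂=3  J−j₁+j₂=2  j₁+j₂+J+1=8
(j₁±m₁, j₂±m₂, J±M) = (3,2,2,2,3,2)
P² = 72/35
sum k=0..2:
  [0] +1/8 = 1/8
  [1] −1/2 = -1/2
  [2] +1/24 = 1/24
S = -1/3
C² = P²·S² = 8/35 ; C = -0.478091

−√(8/35) ≈ -0.478091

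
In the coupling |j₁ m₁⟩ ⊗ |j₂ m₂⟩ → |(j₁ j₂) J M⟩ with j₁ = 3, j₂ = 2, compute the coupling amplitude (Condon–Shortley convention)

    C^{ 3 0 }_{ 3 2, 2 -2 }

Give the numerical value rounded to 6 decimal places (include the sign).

+√(1/3) ≈ +0.577350

j₁+j₂−J=2  J+j₁−j₂=4  J−j₁+j₂=2  j₁+j₂+J+1=9
(j₁±m₁, j₂±m₂, J±M) = (5,1,0,4,3,3)
P² = 192
sum k=0..0:
  [0] +1/24 = 1/24
S = 1/24
C² = P²·S² = 1/3 ; C = +0.577350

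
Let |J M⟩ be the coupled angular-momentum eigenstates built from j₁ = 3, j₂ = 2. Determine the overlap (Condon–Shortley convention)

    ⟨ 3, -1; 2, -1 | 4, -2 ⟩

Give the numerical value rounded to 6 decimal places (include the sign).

√[9·1!5!3!/10! · 2!4!1!3!2!6!] = √(5184/7)
  +(−1)^0/∏(0,1,4,1,1,2)! = 1/48  (running 1/48)
  +(−1)^1/∏(1,0,3,0,2,3)! = -1/72  (running 1/144)
⟨..|..⟩ = √(5184/7)·(1/144) = +0.188982

+0.188982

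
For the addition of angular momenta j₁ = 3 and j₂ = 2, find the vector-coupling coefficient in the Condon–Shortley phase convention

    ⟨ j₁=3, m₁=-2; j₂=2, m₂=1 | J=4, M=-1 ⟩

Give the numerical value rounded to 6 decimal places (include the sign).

√[9·1!5!3!/10! · 1!5!3!1!3!5!] = √(6480/7)
  +(−1)^0/∏(0,1,5,3,0,0)! = 1/720  (running 1/720)
  +(−1)^1/∏(1,0,4,2,1,1)! = -1/48  (running -7/360)
⟨..|..⟩ = √(6480/7)·(-7/360) = -0.591608

-0.591608  (= −√(7/20))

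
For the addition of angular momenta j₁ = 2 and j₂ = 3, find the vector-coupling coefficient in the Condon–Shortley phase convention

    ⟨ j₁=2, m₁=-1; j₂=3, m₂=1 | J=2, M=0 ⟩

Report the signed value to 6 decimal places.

triangle: 3!×1!×3!/8! = 36/40320
(j±m)!: 1!×3!×4!×2!×2!×2! = 1152
prefactor² = (2J+1)×Δ×N² = 36/7
  k=2: +1/(2!×1!×1!×2!×0!×1!) = 1/4
  k=3: −1/(3!×0!×0!×1!×1!×2!) = -1/12
Σ = 1/6  ⇒  CG² = 36/7×1/6² = 1/7
CG = +√(1/7) = +0.377964

+0.377964  (= +√(1/7))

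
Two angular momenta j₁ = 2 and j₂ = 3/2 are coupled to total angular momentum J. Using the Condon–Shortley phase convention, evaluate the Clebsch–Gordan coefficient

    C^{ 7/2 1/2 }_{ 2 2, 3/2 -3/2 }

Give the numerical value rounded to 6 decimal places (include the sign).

+0.169031  (= +√(1/35))

j₁+j₂−J=0  J+j₁−j₂=4  J−j₁+j₂=3  j₁+j₂+J+1=8
(j₁±m₁, j₂±m₂, J±M) = (4,0,0,3,4,3)
P² = 20736/35
sum k=0..0:
  [0] +1/144 = 1/144
S = 1/144
C² = P²·S² = 1/35 ; C = +0.169031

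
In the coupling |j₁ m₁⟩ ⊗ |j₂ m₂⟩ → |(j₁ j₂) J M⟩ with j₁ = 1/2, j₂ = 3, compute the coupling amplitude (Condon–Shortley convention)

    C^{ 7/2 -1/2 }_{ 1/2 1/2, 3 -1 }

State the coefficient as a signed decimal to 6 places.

+√(3/7) ≈ +0.654654

j₁+j₂−J=0  J+j₁−j₂=1  J−j₁+j₂=6  j₁+j₂+J+1=8
(j₁±m₁, j₂±m₂, J±M) = (1,0,2,4,3,4)
P² = 6912/7
sum k=0..0:
  [0] +1/48 = 1/48
S = 1/48
C² = P²·S² = 3/7 ; C = +0.654654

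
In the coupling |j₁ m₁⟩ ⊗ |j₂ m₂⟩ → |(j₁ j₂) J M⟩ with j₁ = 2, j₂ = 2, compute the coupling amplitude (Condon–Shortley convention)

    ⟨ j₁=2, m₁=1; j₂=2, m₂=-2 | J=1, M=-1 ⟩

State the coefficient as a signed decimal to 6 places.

√[3·3!1!1!/6! · 3!1!0!4!0!2!] = √(36/5)
  +(−1)^0/∏(0,3,1,0,0,1)! = 1/6  (running 1/6)
⟨..|..⟩ = √(36/5)·(1/6) = +0.447214

+0.447214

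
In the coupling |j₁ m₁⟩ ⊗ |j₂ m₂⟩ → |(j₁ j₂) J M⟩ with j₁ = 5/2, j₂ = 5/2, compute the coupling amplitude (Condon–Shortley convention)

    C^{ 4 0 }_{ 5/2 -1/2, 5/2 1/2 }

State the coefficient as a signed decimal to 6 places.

-0.377964

triangle: 1!·4!·4!/10! = 576/3628800
(j±m)!: 2!·3!·3!·2!·4!·4! = 82944
prefactor² = (2J+1)·Δ·N² = 20736/175
  k=0: +1/(0!·1!·3!·3!·1!·1!) = 1/36
  k=1: −1/(1!·0!·2!·2!·2!·2!) = -1/16
Σ = -5/144  ⇒  CG² = 20736/175·(-5/144)² = 1/7
CG = −√(1/7) = -0.377964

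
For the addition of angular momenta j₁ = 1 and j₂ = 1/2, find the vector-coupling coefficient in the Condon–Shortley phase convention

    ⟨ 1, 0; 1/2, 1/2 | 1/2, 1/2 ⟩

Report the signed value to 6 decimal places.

√[2·1!1!0!/3! · 1!1!1!0!1!0!] = √(1/3)
  +(−1)^1/∏(1,0,0,0,1,0)! = -1  (running -1)
⟨..|..⟩ = √(1/3)·(-1) = -0.577350

-0.577350  (= −√(1/3))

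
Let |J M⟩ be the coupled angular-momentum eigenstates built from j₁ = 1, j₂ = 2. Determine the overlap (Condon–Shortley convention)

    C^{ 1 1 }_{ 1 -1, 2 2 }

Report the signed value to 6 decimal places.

+0.774597  (= +√(3/5))

j₁+j₂−J=2  J+j₁−j₂=0  J−j₁+j₂=2  j₁+j₂+J+1=5
(j₁±m₁, j₂±m₂, J±M) = (0,2,4,0,2,0)
P² = 48/5
sum k=2..2:
  [2] +1/4 = 1/4
S = 1/4
C² = P²·S² = 3/5 ; C = +0.774597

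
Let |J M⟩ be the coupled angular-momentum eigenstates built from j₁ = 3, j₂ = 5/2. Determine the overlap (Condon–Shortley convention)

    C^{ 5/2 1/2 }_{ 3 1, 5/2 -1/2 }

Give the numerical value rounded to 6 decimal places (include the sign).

−√(8/35) ≈ -0.478091

j₁+j₂−J=3  J+j₁−j₂=3  J−j₁+j₂=2  j₁+j₂+J+1=9
(j₁±m₁, j₂±m₂, J±M) = (4,2,2,3,3,2)
P² = 288/35
sum k=0..2:
  [0] +1/24 = 1/24
  [1] −1/4 = -1/4
  [2] +1/24 = 1/24
S = -1/6
C² = P²·S² = 8/35 ; C = -0.478091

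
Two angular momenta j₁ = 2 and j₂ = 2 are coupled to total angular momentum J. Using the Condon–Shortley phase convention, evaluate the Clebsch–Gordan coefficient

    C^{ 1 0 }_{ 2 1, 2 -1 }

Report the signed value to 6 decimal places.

−√(1/10) ≈ -0.316228

triangle: 3!*1!*1!/6! = 6/720
(j±m)!: 3!*1!*1!*3!*1!*1! = 36
prefactor² = (2J+1)*Δ*N² = 9/10
  k=0: +1/(0!*3!*1!*1!*0!*0!) = 1/6
  k=1: −1/(1!*2!*0!*0!*1!*1!) = -1/2
Σ = -1/3  ⇒  CG² = 9/10*(-1/3)² = 1/10
CG = −√(1/10) = -0.316228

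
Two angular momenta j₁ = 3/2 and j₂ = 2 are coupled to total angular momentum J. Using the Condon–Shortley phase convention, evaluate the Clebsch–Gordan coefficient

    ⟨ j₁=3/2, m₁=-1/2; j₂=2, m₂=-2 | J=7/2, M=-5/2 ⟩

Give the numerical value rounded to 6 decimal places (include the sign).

√[8·0!3!4!/8! · 1!2!0!4!1!6!] = √(6912/7)
  +(−1)^0/∏(0,0,2,0,1,4)! = 1/48  (running 1/48)
⟨..|..⟩ = √(6912/7)·(1/48) = +0.654654

+√(3/7) = +0.654654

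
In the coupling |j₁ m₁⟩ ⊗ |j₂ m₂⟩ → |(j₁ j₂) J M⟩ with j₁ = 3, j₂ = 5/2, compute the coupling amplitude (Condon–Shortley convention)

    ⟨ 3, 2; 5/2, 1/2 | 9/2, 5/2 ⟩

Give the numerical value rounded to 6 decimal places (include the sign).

+0.497468  (= +√(49/198))

triangle: 1!*5!*4!/11! = 2880/39916800
(j±m)!: 5!*1!*3!*2!*7!*2! = 14515200
prefactor² = (2J+1)*Δ*N² = 115200/11
  k=0: +1/(0!*1!*1!*3!*4!*1!) = 1/144
  k=1: −1/(1!*0!*0!*2!*5!*2!) = -1/480
Σ = 7/1440  ⇒  CG² = 115200/11*7/1440² = 49/198
CG = +√(49/198) = +0.497468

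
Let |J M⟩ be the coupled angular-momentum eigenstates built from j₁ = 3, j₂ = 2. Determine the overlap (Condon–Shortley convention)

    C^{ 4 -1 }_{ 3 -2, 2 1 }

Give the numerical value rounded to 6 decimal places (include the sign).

−√(7/20) = -0.591608

√[9·1!5!3!/10! · 1!5!3!1!3!5!] = √(6480/7)
  +(−1)^0/∏(0,1,5,3,0,0)! = 1/720  (running 1/720)
  +(−1)^1/∏(1,0,4,2,1,1)! = -1/48  (running -7/360)
⟨..|..⟩ = √(6480/7)·(-7/360) = -0.591608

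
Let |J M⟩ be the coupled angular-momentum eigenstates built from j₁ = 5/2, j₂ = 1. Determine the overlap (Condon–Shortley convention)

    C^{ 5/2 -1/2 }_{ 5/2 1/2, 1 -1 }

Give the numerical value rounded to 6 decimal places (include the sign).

√[6·1!4!1!/7! · 3!2!0!2!2!3!] = √(288/35)
  +(−1)^0/∏(0,1,2,0,2,1)! = 1/4  (running 1/4)
⟨..|..⟩ = √(288/35)·(1/4) = +0.717137

+0.717137  (= +√(18/35))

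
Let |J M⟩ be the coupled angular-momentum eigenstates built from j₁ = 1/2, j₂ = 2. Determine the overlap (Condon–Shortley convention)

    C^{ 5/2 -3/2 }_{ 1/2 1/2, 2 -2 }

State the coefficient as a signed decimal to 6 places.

+√(1/5) ≈ +0.447214

j₁+j₂−J=0  J+j₁−j₂=1  J−j₁+j₂=4  j₁+j₂+J+1=6
(j₁±m₁, j₂±m₂, J±M) = (1,0,0,4,1,4)
P² = 576/5
sum k=0..0:
  [0] +1/24 = 1/24
S = 1/24
C² = P²·S² = 1/5 ; C = +0.447214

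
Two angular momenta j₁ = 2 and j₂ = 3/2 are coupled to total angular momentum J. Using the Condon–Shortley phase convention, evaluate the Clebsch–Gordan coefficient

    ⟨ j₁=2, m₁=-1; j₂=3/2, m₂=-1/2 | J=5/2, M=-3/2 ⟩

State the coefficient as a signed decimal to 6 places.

−√(1/35) ≈ -0.169031

√[6·1!3!2!/7! · 1!3!1!2!1!4!] = √(144/35)
  +(−1)^0/∏(0,1,3,1,0,1)! = 1/6  (running 1/6)
  +(−1)^1/∏(1,0,2,0,1,2)! = -1/4  (running -1/12)
⟨..|..⟩ = √(144/35)·(-1/12) = -0.169031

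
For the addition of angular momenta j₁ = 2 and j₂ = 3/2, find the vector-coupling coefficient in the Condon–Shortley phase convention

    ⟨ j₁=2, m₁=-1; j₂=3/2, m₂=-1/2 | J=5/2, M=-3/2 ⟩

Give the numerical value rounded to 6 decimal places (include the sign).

-0.169031

j₁+j₂−J=1  J+j₁−j₂=3  J−j₁+j₂=2  j₁+j₂+J+1=7
(j₁±m₁, j₂±m₂, J±M) = (1,3,1,2,1,4)
P² = 144/35
sum k=0..1:
  [0] +1/6 = 1/6
  [1] −1/4 = -1/4
S = -1/12
C² = P²·S² = 1/35 ; C = -0.169031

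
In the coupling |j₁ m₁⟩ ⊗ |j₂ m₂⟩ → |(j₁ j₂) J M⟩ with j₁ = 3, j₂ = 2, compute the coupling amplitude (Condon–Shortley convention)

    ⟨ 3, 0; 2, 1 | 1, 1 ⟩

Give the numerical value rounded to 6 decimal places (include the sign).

−√(3/35) = -0.292770

j₁+j₂−J=4  J+j₁−j₂=2  J−j₁+j₂=0  j₁+j₂+J+1=7
(j₁±m₁, j₂±m₂, J±M) = (3,3,3,1,2,0)
P² = 432/35
sum k=3..3:
  [3] −1/12 = -1/12
S = -1/12
C² = P²·S² = 3/35 ; C = -0.292770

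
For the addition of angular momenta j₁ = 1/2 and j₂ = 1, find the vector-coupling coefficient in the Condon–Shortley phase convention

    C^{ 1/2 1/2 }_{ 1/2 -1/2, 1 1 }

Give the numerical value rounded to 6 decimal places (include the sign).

−√(2/3) = -0.816497

triangle: 1!*0!*1!/3! = 1/6
(j±m)!: 0!*1!*2!*0!*1!*0! = 2
prefactor² = (2J+1)*Δ*N² = 2/3
  k=1: −1/(1!*0!*0!*1!*0!*0!) = -1
Σ = -1  ⇒  CG² = 2/3*(-1)² = 2/3
CG = −√(2/3) = -0.816497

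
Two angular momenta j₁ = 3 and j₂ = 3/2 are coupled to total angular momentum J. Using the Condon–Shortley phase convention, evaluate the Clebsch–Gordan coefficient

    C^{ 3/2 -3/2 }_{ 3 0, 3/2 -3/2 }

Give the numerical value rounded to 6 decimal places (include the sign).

j₁+j₂−J=3  J+j₁−j₂=3  J−j₁+j₂=0  j₁+j₂+J+1=7
(j₁±m₁, j₂±m₂, J±M) = (3,3,0,3,0,3)
P² = 1296/35
sum k=0..0:
  [0] +1/36 = 1/36
S = 1/36
C² = P²·S² = 1/35 ; C = +0.169031

+0.169031  (= +√(1/35))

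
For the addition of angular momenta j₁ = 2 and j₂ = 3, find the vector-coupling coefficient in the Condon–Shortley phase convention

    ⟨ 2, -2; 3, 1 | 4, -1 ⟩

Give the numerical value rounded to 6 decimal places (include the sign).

-0.534522

√[9·1!3!5!/10! · 0!4!4!2!3!5!] = √(10368/7)
  +(−1)^1/∏(1,0,3,3,0,2)! = -1/72  (running -1/72)
⟨..|..⟩ = √(10368/7)·(-1/72) = -0.534522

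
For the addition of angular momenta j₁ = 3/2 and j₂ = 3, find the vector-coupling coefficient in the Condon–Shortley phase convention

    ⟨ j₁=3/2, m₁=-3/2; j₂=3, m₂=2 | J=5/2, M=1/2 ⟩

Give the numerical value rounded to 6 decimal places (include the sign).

√[6·2!1!4!/8! · 0!3!5!1!3!2!] = √(432/7)
  +(−1)^2/∏(2,0,1,3,0,1)! = 1/12  (running 1/12)
⟨..|..⟩ = √(432/7)·(1/12) = +0.654654

+0.654654  (= +√(3/7))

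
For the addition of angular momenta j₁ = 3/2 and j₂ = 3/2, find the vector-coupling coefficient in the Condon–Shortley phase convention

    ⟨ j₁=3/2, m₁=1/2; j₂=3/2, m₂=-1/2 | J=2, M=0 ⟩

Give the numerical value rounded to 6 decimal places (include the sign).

√[5·1!2!2!/6! · 2!1!1!2!2!2!] = √(4/9)
  +(−1)^0/∏(0,1,1,1,1,1)! = 1  (running 1)
  +(−1)^1/∏(1,0,0,0,2,2)! = -1/4  (running 3/4)
⟨..|..⟩ = √(4/9)·(3/4) = +0.500000

+√(1/4) ≈ +0.500000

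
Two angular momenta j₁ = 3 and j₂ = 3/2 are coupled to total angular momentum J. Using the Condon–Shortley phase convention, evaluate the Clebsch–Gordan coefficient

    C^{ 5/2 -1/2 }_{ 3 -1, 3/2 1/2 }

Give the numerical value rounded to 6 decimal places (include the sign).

triangle: 2!*4!*1!/8! = 48/40320
(j±m)!: 2!*4!*2!*1!*2!*3! = 1152
prefactor² = (2J+1)*Δ*N² = 288/35
  k=1: −1/(1!*1!*3!*1!*1!*0!) = -1/6
  k=2: +1/(2!*0!*2!*0!*2!*1!) = 1/8
Σ = -1/24  ⇒  CG² = 288/35*(-1/24)² = 1/70
CG = −√(1/70) = -0.119523

−√(1/70) ≈ -0.119523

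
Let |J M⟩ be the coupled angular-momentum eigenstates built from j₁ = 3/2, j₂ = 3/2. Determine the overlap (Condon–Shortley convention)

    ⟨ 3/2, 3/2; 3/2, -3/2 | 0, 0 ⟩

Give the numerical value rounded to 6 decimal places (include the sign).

+0.500000  (= +√(1/4))

j₁+j₂−J=3  J+j₁−j₂=0  J−j₁+j₂=0  j₁+j₂+J+1=4
(j₁±m₁, j₂±m₂, J±M) = (3,0,0,3,0,0)
P² = 9
sum k=0..0:
  [0] +1/6 = 1/6
S = 1/6
C² = P²·S² = 1/4 ; C = +0.500000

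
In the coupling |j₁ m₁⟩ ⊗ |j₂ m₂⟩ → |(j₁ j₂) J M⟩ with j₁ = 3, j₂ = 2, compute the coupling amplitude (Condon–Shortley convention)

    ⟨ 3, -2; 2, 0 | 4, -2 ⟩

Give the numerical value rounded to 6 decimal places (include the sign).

triangle: 1!×5!×3!/10! = 720/3628800
(j±m)!: 1!×5!×2!×2!×2!×6! = 691200
prefactor² = (2J+1)×Δ×N² = 8640/7
  k=0: +1/(0!×1!×5!×2!×0!×1!) = 1/240
  k=1: −1/(1!×0!×4!×1!×1!×2!) = -1/48
Σ = -1/60  ⇒  CG² = 8640/7×(-1/60)² = 12/35
CG = −√(12/35) = -0.585540

-0.585540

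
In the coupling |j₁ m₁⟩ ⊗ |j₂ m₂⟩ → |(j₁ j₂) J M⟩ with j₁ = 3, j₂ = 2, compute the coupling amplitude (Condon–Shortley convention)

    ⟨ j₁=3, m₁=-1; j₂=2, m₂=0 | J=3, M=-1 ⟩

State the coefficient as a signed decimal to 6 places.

-0.387298  (= −√(3/20))

triangle: 2!*4!*2!/9! = 96/362880
(j±m)!: 2!*4!*2!*2!*2!*4! = 9216
prefactor² = (2J+1)*Δ*N² = 256/15
  k=0: +1/(0!*2!*4!*2!*0!*0!) = 1/96
  k=1: −1/(1!*1!*3!*1!*1!*1!) = -1/6
  k=2: +1/(2!*0!*2!*0!*2!*2!) = 1/16
Σ = -3/32  ⇒  CG² = 256/15*(-3/32)² = 3/20
CG = −√(3/20) = -0.387298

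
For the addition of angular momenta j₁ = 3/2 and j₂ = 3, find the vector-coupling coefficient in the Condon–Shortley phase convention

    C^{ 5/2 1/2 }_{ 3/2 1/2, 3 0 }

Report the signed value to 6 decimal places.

−√(6/35) = -0.414039

triangle: 2!*1!*4!/8! = 48/40320
(j±m)!: 2!*1!*3!*3!*3!*2! = 864
prefactor² = (2J+1)*Δ*N² = 216/35
  k=0: +1/(0!*2!*1!*3!*0!*1!) = 1/12
  k=1: −1/(1!*1!*0!*2!*1!*2!) = -1/4
Σ = -1/6  ⇒  CG² = 216/35*(-1/6)² = 6/35
CG = −√(6/35) = -0.414039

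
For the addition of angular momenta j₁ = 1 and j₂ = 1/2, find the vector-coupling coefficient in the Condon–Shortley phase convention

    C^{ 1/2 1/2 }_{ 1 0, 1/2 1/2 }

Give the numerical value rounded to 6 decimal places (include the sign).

−√(1/3) ≈ -0.577350

j₁+j₂−J=1  J+j₁−j₂=1  J−j₁+j₂=0  j₁+j₂+J+1=3
(j₁±m₁, j₂±m₂, J±M) = (1,1,1,0,1,0)
P² = 1/3
sum k=1..1:
  [1] −1/1 = -1
S = -1
C² = P²·S² = 1/3 ; C = -0.577350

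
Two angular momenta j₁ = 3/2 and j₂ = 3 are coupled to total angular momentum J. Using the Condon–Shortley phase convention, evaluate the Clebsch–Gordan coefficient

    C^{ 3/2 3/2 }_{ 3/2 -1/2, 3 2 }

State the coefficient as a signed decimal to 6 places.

triangle: 3!·0!·3!/7! = 36/5040
(j±m)!: 1!·2!·5!·1!·3!·0! = 1440
prefactor² = (2J+1)·Δ·N² = 288/7
  k=2: +1/(2!·1!·0!·3!·0!·0!) = 1/12
Σ = 1/12  ⇒  CG² = 288/7·1/12² = 2/7
CG = +√(2/7) = +0.534522

+0.534522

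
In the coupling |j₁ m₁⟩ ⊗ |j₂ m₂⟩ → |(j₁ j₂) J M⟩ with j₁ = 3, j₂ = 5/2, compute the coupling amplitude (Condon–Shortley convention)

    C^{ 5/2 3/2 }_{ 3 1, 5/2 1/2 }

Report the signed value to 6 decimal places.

triangle: 3!×3!×2!/9! = 72/362880
(j±m)!: 4!×2!×3!×2!×4!×1! = 13824
prefactor² = (2J+1)×Δ×N² = 576/35
  k=1: −1/(1!×2!×1!×2!×2!×0!) = -1/8
  k=2: +1/(2!×1!×0!×1!×3!×1!) = 1/12
Σ = -1/24  ⇒  CG² = 576/35×(-1/24)² = 1/35
CG = −√(1/35) = -0.169031

-0.169031  (= −√(1/35))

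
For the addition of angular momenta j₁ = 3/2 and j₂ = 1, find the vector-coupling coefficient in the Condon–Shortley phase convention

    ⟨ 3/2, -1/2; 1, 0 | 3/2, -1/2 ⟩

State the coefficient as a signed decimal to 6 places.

j₁+j₂−J=1  J+j₁−j₂=2  J−j₁+j₂=1  j₁+j₂+J+1=5
(j₁±m₁, j₂±m₂, J±M) = (1,2,1,1,1,2)
P² = 4/15
sum k=0..1:
  [0] +1/2 = 1/2
  [1] −1/1 = -1
S = -1/2
C² = P²·S² = 1/15 ; C = -0.258199

-0.258199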